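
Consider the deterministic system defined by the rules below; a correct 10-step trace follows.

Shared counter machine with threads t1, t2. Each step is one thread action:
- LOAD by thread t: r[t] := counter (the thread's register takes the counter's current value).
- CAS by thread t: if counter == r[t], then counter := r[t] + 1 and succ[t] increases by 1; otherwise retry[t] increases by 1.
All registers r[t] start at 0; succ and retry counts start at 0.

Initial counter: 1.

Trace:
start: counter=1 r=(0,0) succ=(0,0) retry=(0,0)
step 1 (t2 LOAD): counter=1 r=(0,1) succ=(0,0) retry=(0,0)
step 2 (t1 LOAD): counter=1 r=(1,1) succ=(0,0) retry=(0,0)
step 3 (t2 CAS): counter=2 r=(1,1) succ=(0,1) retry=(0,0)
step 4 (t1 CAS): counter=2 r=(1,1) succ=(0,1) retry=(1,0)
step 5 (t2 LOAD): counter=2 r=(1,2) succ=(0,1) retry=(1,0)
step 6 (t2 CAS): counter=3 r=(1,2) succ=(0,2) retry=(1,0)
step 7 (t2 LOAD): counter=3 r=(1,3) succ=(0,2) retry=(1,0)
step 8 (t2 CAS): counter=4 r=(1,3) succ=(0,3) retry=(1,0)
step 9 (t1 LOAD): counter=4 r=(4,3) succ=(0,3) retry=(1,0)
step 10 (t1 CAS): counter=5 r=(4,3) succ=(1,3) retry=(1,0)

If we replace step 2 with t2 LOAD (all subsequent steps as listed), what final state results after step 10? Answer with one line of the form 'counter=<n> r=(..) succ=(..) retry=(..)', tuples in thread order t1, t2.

(re-executing from step 2 with the substitution; state before step 2: counter=1 r=(0,1) succ=(0,0) retry=(0,0))
step 2 (t2 LOAD): counter=1 r=(0,1) succ=(0,0) retry=(0,0)
step 3 (t2 CAS): counter=2 r=(0,1) succ=(0,1) retry=(0,0)
step 4 (t1 CAS): counter=2 r=(0,1) succ=(0,1) retry=(1,0)
step 5 (t2 LOAD): counter=2 r=(0,2) succ=(0,1) retry=(1,0)
step 6 (t2 CAS): counter=3 r=(0,2) succ=(0,2) retry=(1,0)
step 7 (t2 LOAD): counter=3 r=(0,3) succ=(0,2) retry=(1,0)
step 8 (t2 CAS): counter=4 r=(0,3) succ=(0,3) retry=(1,0)
step 9 (t1 LOAD): counter=4 r=(4,3) succ=(0,3) retry=(1,0)
step 10 (t1 CAS): counter=5 r=(4,3) succ=(1,3) retry=(1,0)

counter=5 r=(4,3) succ=(1,3) retry=(1,0)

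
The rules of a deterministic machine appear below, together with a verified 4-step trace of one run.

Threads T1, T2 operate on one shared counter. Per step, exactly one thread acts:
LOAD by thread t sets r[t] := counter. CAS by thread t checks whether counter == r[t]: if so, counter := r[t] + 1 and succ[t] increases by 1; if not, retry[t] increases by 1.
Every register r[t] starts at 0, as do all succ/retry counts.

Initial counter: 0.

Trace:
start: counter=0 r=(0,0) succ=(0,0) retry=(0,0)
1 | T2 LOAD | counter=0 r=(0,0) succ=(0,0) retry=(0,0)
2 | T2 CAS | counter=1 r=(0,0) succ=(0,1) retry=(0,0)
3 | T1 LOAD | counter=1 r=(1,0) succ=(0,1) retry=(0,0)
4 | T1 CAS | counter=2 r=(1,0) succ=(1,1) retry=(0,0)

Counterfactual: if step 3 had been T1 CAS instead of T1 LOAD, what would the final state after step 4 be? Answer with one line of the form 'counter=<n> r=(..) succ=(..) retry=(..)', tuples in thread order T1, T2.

counter=1 r=(0,0) succ=(0,1) retry=(2,0)

(re-executing from step 3 with the substitution; state before step 3: counter=1 r=(0,0) succ=(0,1) retry=(0,0))
3 | T1 CAS | counter=1 r=(0,0) succ=(0,1) retry=(1,0)
4 | T1 CAS | counter=1 r=(0,0) succ=(0,1) retry=(2,0)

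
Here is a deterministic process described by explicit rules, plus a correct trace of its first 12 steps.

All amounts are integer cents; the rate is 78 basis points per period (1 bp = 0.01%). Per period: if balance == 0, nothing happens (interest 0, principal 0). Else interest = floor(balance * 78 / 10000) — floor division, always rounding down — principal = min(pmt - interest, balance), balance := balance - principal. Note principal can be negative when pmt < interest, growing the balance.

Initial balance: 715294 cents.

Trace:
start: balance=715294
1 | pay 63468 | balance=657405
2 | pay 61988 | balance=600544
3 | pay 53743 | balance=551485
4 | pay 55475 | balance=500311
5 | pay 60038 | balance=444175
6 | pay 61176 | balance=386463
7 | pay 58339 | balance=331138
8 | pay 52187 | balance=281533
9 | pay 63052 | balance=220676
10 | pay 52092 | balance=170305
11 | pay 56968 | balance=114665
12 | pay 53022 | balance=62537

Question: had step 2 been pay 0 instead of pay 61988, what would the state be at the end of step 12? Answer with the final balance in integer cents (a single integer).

(re-executing from step 2 with the substitution; state before step 2: balance=657405)
2 | pay 0 | balance=662532
3 | pay 53743 | balance=613956
4 | pay 55475 | balance=563269
5 | pay 60038 | balance=507624
6 | pay 61176 | balance=450407
7 | pay 58339 | balance=395581
8 | pay 52187 | balance=346479
9 | pay 63052 | balance=286129
10 | pay 52092 | balance=236268
11 | pay 56968 | balance=181142
12 | pay 53022 | balance=129532

129532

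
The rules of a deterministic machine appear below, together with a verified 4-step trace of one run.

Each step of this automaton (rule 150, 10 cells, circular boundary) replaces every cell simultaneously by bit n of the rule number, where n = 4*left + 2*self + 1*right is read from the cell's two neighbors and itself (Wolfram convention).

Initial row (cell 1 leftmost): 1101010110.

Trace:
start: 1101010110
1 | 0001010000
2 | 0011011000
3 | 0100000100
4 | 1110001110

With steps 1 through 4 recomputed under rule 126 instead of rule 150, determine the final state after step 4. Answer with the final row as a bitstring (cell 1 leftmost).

0000000000

(re-executing steps 1..4 under rule 126; state before step 1: 1101010110)
1 | 1111111111
2 | 0000000000
3 | 0000000000
4 | 0000000000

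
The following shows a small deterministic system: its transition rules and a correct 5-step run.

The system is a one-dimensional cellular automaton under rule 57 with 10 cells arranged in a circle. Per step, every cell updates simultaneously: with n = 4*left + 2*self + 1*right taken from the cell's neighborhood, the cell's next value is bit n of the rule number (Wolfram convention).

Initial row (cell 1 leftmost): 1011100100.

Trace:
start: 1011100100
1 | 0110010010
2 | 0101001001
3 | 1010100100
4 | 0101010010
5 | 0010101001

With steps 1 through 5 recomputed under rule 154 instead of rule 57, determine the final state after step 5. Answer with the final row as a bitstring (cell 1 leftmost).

0110110011

(re-executing steps 1..5 under rule 154; state before step 1: 1011100100)
1 | 0011011011
2 | 1110010010
3 | 1101101100
4 | 1001001011
5 | 0110110011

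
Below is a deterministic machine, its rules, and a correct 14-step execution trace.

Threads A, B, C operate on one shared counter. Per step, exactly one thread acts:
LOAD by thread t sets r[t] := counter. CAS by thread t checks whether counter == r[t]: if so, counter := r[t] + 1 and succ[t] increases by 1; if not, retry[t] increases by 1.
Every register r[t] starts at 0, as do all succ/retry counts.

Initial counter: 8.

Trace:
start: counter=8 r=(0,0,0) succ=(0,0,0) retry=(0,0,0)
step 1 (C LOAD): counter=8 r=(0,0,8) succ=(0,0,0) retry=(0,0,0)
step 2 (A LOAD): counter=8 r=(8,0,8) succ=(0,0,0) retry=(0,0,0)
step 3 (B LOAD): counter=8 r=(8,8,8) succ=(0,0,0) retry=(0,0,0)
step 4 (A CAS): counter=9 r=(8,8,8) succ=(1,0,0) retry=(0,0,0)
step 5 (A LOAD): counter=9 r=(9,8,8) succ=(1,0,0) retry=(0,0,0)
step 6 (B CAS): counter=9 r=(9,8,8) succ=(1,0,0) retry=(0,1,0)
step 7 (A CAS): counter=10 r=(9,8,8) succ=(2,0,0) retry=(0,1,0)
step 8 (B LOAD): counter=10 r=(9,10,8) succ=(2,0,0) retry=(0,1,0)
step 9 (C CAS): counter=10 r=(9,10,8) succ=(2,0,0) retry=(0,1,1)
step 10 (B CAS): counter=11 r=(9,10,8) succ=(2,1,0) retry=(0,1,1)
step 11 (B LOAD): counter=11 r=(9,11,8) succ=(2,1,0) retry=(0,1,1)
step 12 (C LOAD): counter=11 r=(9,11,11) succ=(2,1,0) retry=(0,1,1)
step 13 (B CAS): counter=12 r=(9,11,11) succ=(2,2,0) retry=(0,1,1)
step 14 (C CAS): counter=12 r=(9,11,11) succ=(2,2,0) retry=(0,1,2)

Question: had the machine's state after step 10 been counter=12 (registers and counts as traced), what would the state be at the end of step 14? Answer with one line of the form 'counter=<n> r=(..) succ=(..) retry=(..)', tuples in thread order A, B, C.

state after step 10 := counter=12 r=(9,10,8) succ=(2,1,0) retry=(0,1,1)
step 11 (B LOAD): counter=12 r=(9,12,8) succ=(2,1,0) retry=(0,1,1)
step 12 (C LOAD): counter=12 r=(9,12,12) succ=(2,1,0) retry=(0,1,1)
step 13 (B CAS): counter=13 r=(9,12,12) succ=(2,2,0) retry=(0,1,1)
step 14 (C CAS): counter=13 r=(9,12,12) succ=(2,2,0) retry=(0,1,2)

counter=13 r=(9,12,12) succ=(2,2,0) retry=(0,1,2)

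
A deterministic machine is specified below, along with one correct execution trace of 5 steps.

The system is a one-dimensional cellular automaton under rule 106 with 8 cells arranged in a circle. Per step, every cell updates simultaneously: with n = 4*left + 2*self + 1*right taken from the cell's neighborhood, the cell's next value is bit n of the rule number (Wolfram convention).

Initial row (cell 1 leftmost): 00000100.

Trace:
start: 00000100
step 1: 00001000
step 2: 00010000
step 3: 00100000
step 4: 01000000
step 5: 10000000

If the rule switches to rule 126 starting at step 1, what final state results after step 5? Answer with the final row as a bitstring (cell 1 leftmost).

10110001

(re-executing steps 1..5 under rule 126; state before step 1: 00000100)
step 1: 00001110
step 2: 00011011
step 3: 10111111
step 4: 11100000
step 5: 10110001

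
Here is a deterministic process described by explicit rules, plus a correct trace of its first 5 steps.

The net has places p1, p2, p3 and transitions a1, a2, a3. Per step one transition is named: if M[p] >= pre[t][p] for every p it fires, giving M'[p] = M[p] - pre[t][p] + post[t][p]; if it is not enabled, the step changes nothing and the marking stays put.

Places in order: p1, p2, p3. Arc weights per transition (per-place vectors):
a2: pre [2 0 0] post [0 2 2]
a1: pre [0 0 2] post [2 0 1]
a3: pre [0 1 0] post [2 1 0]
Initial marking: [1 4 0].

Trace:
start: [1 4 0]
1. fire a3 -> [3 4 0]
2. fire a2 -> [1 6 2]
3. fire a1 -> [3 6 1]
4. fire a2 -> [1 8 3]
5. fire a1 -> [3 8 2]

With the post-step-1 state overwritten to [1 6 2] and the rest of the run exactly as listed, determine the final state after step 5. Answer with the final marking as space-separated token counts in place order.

state after step 1 := [1 6 2]
2. fire a2 -> [1 6 2]
3. fire a1 -> [3 6 1]
4. fire a2 -> [1 8 3]
5. fire a1 -> [3 8 2]

3 8 2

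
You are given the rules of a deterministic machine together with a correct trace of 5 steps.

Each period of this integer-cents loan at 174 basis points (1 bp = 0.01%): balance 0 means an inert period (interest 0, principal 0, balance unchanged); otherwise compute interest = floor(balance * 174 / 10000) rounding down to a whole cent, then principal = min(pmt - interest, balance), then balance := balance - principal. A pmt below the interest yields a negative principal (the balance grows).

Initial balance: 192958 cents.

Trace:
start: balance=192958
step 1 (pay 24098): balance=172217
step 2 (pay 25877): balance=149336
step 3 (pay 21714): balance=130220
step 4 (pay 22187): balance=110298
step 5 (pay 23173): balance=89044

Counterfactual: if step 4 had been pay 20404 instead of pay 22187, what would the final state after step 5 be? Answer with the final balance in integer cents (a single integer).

(re-executing from step 4 with the substitution; state before step 4: balance=130220)
step 4 (pay 20404): balance=112081
step 5 (pay 23173): balance=90858

90858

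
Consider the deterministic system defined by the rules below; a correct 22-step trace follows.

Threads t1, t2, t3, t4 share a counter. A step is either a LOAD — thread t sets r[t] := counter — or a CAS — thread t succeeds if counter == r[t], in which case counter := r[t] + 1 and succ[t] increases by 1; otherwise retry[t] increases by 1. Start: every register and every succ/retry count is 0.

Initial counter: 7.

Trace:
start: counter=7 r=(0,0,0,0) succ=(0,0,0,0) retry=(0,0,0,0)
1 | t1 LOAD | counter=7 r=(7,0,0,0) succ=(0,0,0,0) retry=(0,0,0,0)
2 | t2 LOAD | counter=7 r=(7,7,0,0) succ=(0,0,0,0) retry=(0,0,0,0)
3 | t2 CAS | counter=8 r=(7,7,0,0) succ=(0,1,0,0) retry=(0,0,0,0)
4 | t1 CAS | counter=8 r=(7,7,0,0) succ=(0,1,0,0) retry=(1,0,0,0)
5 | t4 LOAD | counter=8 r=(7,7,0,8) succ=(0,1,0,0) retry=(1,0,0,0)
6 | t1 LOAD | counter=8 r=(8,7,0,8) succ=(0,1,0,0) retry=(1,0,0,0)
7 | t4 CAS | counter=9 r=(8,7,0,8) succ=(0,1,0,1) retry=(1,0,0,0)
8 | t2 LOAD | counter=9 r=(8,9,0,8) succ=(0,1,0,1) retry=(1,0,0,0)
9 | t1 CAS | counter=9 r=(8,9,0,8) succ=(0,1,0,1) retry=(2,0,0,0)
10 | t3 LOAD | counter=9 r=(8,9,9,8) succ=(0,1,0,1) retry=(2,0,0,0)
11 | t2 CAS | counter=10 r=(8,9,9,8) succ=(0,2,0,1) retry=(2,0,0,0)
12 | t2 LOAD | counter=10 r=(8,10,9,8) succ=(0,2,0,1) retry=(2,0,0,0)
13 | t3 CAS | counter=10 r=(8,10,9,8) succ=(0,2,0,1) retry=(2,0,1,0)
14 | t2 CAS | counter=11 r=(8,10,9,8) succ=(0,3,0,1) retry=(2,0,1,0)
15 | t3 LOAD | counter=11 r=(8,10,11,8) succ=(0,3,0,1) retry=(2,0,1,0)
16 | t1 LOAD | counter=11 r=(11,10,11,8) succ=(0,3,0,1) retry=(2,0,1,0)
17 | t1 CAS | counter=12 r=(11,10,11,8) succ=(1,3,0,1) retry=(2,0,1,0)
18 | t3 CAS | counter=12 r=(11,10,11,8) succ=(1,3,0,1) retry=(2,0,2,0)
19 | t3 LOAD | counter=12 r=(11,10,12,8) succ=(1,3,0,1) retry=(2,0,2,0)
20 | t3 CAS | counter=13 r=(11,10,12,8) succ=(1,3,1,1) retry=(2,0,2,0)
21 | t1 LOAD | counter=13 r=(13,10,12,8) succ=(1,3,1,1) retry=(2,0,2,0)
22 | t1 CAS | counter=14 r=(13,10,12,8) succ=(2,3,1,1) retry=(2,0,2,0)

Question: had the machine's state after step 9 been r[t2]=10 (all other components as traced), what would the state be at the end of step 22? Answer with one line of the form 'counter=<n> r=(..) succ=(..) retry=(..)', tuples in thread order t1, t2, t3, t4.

state after step 9 := counter=9 r=(8,10,0,8) succ=(0,1,0,1) retry=(2,0,0,0)
10 | t3 LOAD | counter=9 r=(8,10,9,8) succ=(0,1,0,1) retry=(2,0,0,0)
11 | t2 CAS | counter=9 r=(8,10,9,8) succ=(0,1,0,1) retry=(2,1,0,0)
12 | t2 LOAD | counter=9 r=(8,9,9,8) succ=(0,1,0,1) retry=(2,1,0,0)
13 | t3 CAS | counter=10 r=(8,9,9,8) succ=(0,1,1,1) retry=(2,1,0,0)
14 | t2 CAS | counter=10 r=(8,9,9,8) succ=(0,1,1,1) retry=(2,2,0,0)
15 | t3 LOAD | counter=10 r=(8,9,10,8) succ=(0,1,1,1) retry=(2,2,0,0)
16 | t1 LOAD | counter=10 r=(10,9,10,8) succ=(0,1,1,1) retry=(2,2,0,0)
17 | t1 CAS | counter=11 r=(10,9,10,8) succ=(1,1,1,1) retry=(2,2,0,0)
18 | t3 CAS | counter=11 r=(10,9,10,8) succ=(1,1,1,1) retry=(2,2,1,0)
19 | t3 LOAD | counter=11 r=(10,9,11,8) succ=(1,1,1,1) retry=(2,2,1,0)
20 | t3 CAS | counter=12 r=(10,9,11,8) succ=(1,1,2,1) retry=(2,2,1,0)
21 | t1 LOAD | counter=12 r=(12,9,11,8) succ=(1,1,2,1) retry=(2,2,1,0)
22 | t1 CAS | counter=13 r=(12,9,11,8) succ=(2,1,2,1) retry=(2,2,1,0)

counter=13 r=(12,9,11,8) succ=(2,1,2,1) retry=(2,2,1,0)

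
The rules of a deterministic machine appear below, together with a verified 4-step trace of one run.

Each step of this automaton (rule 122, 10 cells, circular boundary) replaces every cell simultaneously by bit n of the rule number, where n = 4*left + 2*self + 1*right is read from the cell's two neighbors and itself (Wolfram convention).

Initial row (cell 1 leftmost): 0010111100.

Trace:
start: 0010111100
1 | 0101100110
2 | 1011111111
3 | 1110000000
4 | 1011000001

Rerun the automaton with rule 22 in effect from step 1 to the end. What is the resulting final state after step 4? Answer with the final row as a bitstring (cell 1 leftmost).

(re-executing steps 1..4 under rule 22; state before step 1: 0010111100)
1 | 0110000010
2 | 1001000111
3 | 0111101000
4 | 1000001100

1000001100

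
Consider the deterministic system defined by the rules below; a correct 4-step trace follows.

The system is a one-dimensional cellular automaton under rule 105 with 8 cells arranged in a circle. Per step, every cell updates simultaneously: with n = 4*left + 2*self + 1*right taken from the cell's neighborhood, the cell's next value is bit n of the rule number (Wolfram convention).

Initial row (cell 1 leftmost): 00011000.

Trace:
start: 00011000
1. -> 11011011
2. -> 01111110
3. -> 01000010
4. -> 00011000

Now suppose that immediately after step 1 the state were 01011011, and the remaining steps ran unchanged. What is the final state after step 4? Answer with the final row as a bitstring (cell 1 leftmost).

10101110

state after step 1 := 01011011
2. -> 10111111
3. -> 11100000
4. -> 10101110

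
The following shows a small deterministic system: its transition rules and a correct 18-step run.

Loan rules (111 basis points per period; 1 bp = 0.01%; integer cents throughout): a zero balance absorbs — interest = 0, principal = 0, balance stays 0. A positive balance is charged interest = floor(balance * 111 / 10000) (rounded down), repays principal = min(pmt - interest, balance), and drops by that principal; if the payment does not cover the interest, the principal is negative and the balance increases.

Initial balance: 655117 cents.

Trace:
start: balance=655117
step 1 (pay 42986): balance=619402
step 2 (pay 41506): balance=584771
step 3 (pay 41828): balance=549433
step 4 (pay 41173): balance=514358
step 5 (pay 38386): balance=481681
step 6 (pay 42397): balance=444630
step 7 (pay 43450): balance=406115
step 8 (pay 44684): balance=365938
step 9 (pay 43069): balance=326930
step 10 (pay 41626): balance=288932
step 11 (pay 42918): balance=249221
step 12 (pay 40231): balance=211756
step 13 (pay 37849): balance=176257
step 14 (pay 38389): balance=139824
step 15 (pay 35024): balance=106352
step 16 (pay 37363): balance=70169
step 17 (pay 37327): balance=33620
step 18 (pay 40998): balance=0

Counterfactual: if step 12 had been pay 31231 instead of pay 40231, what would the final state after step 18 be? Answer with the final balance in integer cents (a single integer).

2611

(re-executing from step 12 with the substitution; state before step 12: balance=249221)
step 12 (pay 31231): balance=220756
step 13 (pay 37849): balance=185357
step 14 (pay 38389): balance=149025
step 15 (pay 35024): balance=115655
step 16 (pay 37363): balance=79575
step 17 (pay 37327): balance=43131
step 18 (pay 40998): balance=2611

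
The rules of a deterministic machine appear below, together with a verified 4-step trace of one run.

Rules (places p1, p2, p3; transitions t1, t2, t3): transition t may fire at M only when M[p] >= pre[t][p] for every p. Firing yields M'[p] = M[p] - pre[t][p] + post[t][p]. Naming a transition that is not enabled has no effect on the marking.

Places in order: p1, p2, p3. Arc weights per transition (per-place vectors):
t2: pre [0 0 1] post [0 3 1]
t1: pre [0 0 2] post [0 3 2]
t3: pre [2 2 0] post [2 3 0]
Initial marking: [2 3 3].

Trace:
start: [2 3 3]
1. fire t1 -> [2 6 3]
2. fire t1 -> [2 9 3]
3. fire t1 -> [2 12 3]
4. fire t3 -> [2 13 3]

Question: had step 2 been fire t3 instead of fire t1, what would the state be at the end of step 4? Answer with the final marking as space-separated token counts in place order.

(re-executing from step 2 with the substitution; state before step 2: [2 6 3])
2. fire t3 -> [2 7 3]
3. fire t1 -> [2 10 3]
4. fire t3 -> [2 11 3]

2 11 3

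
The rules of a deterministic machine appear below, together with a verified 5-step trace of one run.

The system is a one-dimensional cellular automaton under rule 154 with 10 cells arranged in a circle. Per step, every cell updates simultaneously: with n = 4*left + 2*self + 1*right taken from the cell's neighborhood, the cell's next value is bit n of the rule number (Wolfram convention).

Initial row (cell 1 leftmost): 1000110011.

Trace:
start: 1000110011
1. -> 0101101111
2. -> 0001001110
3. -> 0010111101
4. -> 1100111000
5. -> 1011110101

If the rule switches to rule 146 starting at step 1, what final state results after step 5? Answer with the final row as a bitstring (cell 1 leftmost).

(re-executing steps 1..5 under rule 146; state before step 1: 1000110011)
1. -> 0101001101
2. -> 0000110000
3. -> 0001001000
4. -> 0010110100
5. -> 0100000010

0100000010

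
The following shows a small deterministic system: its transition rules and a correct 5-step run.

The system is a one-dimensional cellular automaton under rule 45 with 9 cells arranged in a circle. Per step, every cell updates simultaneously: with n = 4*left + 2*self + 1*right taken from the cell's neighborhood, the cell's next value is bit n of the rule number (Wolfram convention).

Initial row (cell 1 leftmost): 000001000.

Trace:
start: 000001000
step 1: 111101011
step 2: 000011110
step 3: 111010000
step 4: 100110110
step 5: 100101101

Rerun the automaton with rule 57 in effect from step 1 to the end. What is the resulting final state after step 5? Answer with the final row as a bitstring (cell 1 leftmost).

110010101

(re-executing steps 1..5 under rule 57; state before step 1: 000001000)
step 1: 111100111
step 2: 000010100
step 3: 111001011
step 4: 000100110
step 5: 110010101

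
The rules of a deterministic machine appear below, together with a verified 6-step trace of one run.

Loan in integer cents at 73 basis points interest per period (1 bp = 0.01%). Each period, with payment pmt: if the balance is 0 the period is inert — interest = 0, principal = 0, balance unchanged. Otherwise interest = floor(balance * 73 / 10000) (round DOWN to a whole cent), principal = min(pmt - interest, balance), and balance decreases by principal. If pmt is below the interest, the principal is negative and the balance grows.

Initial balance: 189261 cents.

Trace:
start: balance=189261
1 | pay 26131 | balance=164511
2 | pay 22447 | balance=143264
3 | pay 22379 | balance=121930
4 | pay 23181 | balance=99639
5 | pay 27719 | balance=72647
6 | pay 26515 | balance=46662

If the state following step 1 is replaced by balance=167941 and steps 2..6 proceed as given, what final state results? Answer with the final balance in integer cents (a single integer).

state after step 1 := balance=167941
2 | pay 22447 | balance=146719
3 | pay 22379 | balance=125411
4 | pay 23181 | balance=103145
5 | pay 27719 | balance=76178
6 | pay 26515 | balance=50219

50219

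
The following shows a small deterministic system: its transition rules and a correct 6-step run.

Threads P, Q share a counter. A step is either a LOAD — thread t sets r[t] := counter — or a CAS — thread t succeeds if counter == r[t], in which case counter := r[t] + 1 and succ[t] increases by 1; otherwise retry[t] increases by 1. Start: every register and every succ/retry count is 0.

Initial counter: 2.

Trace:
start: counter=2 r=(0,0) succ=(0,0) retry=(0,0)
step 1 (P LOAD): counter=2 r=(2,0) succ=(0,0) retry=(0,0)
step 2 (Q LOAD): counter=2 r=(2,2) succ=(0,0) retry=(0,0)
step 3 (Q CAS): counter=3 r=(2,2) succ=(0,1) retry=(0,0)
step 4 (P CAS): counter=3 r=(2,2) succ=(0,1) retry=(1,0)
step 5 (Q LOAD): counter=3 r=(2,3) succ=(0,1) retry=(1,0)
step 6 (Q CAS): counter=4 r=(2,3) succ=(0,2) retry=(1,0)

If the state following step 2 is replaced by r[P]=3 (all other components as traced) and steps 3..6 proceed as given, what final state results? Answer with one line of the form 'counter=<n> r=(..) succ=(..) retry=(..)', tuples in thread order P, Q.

counter=5 r=(3,4) succ=(1,2) retry=(0,0)

state after step 2 := counter=2 r=(3,2) succ=(0,0) retry=(0,0)
step 3 (Q CAS): counter=3 r=(3,2) succ=(0,1) retry=(0,0)
step 4 (P CAS): counter=4 r=(3,2) succ=(1,1) retry=(0,0)
step 5 (Q LOAD): counter=4 r=(3,4) succ=(1,1) retry=(0,0)
step 6 (Q CAS): counter=5 r=(3,4) succ=(1,2) retry=(0,0)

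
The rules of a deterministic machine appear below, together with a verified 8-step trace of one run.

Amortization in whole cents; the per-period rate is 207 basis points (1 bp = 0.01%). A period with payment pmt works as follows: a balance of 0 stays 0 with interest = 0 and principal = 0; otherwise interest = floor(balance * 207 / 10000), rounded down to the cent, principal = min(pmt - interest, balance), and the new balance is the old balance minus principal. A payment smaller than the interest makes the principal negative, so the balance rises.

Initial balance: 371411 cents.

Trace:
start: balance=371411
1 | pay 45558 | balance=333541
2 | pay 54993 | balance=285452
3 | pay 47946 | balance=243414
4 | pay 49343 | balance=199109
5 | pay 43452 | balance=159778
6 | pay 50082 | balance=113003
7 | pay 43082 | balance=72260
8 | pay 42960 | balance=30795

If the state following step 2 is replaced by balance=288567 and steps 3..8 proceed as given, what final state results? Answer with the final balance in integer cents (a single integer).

state after step 2 := balance=288567
3 | pay 47946 | balance=246594
4 | pay 49343 | balance=202355
5 | pay 43452 | balance=163091
6 | pay 50082 | balance=116384
7 | pay 43082 | balance=75711
8 | pay 42960 | balance=34318

34318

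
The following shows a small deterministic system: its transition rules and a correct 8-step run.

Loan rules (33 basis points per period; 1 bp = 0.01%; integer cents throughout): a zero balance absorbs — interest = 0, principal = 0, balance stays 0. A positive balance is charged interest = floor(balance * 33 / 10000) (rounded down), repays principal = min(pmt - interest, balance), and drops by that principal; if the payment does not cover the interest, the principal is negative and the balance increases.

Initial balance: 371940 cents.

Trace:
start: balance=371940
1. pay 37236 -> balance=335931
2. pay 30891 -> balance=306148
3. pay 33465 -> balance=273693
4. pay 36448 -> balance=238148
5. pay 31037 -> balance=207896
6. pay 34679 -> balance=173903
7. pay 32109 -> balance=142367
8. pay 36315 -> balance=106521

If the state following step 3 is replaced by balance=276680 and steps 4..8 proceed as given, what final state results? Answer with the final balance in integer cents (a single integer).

109557

state after step 3 := balance=276680
4. pay 36448 -> balance=241145
5. pay 31037 -> balance=210903
6. pay 34679 -> balance=176919
7. pay 32109 -> balance=145393
8. pay 36315 -> balance=109557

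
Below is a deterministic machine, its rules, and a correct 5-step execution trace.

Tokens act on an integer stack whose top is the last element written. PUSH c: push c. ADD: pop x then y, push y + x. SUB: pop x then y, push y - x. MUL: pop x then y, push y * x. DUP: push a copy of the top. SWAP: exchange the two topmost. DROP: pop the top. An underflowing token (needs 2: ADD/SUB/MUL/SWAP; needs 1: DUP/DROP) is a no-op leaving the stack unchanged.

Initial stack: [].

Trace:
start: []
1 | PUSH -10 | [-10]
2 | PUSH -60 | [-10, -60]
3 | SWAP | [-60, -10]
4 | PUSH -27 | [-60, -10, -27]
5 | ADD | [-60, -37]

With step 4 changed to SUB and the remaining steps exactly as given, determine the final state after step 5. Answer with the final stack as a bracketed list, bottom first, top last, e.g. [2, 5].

(re-executing from step 4 with the substitution; state before step 4: [-60, -10])
4 | SUB | [-50]
5 | ADD | [-50]

[-50]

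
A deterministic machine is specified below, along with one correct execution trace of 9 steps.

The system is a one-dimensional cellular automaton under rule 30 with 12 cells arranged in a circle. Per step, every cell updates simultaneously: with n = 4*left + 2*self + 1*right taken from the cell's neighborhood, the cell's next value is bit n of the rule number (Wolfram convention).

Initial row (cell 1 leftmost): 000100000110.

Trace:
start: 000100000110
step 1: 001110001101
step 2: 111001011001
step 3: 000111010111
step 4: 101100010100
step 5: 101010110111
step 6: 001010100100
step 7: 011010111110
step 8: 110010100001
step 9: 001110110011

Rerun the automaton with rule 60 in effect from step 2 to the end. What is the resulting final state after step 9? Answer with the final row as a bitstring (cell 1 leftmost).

(re-executing steps 2..9 under rule 60; state before step 2: 001110001101)
step 2: 101001001011
step 3: 011101101110
step 4: 010011011001
step 5: 111010110101
step 6: 000111101111
step 7: 100100011000
step 8: 110110010100
step 9: 101101011110

101101011110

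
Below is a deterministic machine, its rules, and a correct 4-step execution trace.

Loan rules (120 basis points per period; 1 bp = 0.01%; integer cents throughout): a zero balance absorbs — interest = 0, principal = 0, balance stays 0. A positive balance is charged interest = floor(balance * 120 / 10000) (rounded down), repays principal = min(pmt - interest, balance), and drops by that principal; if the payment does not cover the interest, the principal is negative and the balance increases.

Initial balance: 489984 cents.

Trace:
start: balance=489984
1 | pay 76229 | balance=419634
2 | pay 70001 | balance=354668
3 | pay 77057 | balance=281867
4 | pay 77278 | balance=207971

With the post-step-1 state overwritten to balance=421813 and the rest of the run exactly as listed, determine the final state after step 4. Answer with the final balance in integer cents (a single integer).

210229

state after step 1 := balance=421813
2 | pay 70001 | balance=356873
3 | pay 77057 | balance=284098
4 | pay 77278 | balance=210229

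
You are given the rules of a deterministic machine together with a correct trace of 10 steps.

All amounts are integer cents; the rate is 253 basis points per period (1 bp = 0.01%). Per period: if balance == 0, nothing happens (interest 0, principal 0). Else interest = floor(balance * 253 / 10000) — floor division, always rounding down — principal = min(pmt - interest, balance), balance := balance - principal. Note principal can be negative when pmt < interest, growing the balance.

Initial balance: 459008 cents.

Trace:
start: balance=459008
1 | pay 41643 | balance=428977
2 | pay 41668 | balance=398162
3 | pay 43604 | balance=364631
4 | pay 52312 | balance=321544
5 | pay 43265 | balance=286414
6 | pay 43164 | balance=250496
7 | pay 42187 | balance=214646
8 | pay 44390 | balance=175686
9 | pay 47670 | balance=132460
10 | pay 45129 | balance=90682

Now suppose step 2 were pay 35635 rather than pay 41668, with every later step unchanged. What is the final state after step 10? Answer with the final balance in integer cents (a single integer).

98050

(re-executing from step 2 with the substitution; state before step 2: balance=428977)
2 | pay 35635 | balance=404195
3 | pay 43604 | balance=370817
4 | pay 52312 | balance=327886
5 | pay 43265 | balance=292916
6 | pay 43164 | balance=257162
7 | pay 42187 | balance=221481
8 | pay 44390 | balance=182694
9 | pay 47670 | balance=139646
10 | pay 45129 | balance=98050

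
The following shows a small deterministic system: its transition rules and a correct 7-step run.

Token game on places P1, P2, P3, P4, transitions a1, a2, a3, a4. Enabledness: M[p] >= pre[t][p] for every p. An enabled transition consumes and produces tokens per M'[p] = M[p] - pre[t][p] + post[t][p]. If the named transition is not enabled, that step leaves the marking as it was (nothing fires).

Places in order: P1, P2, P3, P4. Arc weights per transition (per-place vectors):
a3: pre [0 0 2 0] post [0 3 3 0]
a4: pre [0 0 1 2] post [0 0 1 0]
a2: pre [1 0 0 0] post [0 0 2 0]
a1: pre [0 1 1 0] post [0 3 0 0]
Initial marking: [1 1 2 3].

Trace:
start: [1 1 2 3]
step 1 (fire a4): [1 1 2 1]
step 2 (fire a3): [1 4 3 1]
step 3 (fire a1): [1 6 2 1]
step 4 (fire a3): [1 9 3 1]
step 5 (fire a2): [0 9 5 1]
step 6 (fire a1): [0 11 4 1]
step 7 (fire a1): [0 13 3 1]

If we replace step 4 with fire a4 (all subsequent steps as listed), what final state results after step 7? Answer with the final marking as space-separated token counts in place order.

(re-executing from step 4 with the substitution; state before step 4: [1 6 2 1])
step 4 (fire a4): [1 6 2 1]
step 5 (fire a2): [0 6 4 1]
step 6 (fire a1): [0 8 3 1]
step 7 (fire a1): [0 10 2 1]

0 10 2 1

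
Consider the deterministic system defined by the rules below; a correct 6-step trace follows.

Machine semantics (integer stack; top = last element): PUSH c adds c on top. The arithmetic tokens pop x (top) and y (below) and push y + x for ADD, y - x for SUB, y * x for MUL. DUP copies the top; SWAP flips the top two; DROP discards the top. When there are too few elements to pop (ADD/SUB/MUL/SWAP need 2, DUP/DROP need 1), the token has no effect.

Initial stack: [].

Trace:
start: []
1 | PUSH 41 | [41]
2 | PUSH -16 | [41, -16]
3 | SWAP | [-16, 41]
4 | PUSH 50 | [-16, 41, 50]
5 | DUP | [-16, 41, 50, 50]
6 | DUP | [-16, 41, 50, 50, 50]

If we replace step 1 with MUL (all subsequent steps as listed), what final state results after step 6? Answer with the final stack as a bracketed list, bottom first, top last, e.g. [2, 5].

(re-executing from step 1 with the substitution; state before step 1: [])
1 | MUL | []
2 | PUSH -16 | [-16]
3 | SWAP | [-16]
4 | PUSH 50 | [-16, 50]
5 | DUP | [-16, 50, 50]
6 | DUP | [-16, 50, 50, 50]

[-16, 50, 50, 50]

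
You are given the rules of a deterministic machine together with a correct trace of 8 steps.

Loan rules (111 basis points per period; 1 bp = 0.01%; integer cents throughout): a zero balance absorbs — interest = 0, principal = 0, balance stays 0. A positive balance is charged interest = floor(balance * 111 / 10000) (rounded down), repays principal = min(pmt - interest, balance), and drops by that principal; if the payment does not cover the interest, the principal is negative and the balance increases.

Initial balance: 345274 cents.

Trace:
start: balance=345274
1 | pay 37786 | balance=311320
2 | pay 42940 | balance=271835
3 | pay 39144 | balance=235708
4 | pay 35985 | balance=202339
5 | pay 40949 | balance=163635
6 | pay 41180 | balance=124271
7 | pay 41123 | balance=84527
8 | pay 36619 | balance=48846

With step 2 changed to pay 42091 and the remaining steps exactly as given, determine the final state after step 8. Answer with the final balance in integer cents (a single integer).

49753

(re-executing from step 2 with the substitution; state before step 2: balance=311320)
2 | pay 42091 | balance=272684
3 | pay 39144 | balance=236566
4 | pay 35985 | balance=203206
5 | pay 40949 | balance=164512
6 | pay 41180 | balance=125158
7 | pay 41123 | balance=85424
8 | pay 36619 | balance=49753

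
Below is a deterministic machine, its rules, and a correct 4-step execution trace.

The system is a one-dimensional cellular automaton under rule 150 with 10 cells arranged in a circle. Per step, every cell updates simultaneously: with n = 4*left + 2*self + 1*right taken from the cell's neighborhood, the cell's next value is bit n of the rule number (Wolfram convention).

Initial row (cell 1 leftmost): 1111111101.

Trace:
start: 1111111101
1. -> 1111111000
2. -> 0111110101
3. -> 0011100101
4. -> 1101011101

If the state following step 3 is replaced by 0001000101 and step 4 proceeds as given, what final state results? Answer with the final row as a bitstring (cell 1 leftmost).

state after step 3 := 0001000101
4. -> 1011101101

1011101101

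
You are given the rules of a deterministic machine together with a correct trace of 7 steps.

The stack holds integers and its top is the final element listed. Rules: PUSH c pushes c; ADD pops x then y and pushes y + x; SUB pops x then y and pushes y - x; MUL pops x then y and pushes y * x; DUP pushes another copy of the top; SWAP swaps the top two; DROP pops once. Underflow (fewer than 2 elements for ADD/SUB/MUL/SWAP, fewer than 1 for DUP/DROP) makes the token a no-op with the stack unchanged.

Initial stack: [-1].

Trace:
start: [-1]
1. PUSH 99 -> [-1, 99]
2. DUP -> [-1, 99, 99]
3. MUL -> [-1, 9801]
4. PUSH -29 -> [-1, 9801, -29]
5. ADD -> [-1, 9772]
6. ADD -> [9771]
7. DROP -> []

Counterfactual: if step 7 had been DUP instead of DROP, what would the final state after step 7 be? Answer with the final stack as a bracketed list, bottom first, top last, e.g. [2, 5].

(re-executing from step 7 with the substitution; state before step 7: [9771])
7. DUP -> [9771, 9771]

[9771, 9771]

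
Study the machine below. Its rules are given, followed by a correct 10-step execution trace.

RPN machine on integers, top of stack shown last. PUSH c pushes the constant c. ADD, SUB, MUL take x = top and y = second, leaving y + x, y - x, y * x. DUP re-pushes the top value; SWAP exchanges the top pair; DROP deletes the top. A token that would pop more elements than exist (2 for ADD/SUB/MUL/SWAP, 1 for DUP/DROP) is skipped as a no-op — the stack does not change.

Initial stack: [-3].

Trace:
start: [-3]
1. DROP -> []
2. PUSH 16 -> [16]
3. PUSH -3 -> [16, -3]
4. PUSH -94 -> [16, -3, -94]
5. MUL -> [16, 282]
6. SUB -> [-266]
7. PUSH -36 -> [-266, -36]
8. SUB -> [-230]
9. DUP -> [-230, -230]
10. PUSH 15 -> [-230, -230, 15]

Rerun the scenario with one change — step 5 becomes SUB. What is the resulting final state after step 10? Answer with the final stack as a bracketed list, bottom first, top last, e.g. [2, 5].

[-39, -39, 15]

(re-executing from step 5 with the substitution; state before step 5: [16, -3, -94])
5. SUB -> [16, 91]
6. SUB -> [-75]
7. PUSH -36 -> [-75, -36]
8. SUB -> [-39]
9. DUP -> [-39, -39]
10. PUSH 15 -> [-39, -39, 15]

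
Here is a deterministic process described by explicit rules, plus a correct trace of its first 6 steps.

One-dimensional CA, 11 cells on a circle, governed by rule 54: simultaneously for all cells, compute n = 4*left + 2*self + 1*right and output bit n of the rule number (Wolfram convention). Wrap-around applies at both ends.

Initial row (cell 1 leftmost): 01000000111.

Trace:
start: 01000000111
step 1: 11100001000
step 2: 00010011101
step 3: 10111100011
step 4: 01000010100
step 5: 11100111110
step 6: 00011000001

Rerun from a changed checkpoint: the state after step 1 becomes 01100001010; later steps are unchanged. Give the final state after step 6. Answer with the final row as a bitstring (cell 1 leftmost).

state after step 1 := 01100001010
step 2: 10010011111
step 3: 01111100000
step 4: 10000010000
step 5: 11000111001
step 6: 00101000110

00101000110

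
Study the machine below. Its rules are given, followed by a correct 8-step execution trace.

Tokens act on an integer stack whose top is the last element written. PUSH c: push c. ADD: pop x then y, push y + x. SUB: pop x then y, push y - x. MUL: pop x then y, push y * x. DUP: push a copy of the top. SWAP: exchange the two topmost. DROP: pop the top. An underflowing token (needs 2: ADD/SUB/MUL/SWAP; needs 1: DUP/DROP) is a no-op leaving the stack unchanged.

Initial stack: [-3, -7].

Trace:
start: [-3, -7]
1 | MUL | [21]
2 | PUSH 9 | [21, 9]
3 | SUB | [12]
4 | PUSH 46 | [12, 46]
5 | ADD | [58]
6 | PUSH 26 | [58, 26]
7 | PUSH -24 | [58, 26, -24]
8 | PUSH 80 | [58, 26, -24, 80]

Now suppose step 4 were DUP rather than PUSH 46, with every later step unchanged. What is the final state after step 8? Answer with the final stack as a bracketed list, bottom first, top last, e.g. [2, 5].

[24, 26, -24, 80]

(re-executing from step 4 with the substitution; state before step 4: [12])
4 | DUP | [12, 12]
5 | ADD | [24]
6 | PUSH 26 | [24, 26]
7 | PUSH -24 | [24, 26, -24]
8 | PUSH 80 | [24, 26, -24, 80]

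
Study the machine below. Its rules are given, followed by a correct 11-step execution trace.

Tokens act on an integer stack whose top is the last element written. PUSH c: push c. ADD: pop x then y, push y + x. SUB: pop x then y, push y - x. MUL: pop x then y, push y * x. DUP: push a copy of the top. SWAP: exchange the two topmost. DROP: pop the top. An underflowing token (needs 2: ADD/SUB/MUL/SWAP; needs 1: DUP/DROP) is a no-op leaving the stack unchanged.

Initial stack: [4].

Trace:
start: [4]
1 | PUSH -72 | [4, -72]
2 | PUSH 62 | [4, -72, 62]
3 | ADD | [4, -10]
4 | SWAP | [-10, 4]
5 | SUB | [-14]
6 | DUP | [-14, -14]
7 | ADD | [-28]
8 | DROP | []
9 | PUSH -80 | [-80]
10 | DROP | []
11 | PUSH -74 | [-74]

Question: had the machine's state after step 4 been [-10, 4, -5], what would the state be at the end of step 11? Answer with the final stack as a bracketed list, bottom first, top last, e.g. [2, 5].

[-10, -74]

state after step 4 := [-10, 4, -5]
5 | SUB | [-10, 9]
6 | DUP | [-10, 9, 9]
7 | ADD | [-10, 18]
8 | DROP | [-10]
9 | PUSH -80 | [-10, -80]
10 | DROP | [-10]
11 | PUSH -74 | [-10, -74]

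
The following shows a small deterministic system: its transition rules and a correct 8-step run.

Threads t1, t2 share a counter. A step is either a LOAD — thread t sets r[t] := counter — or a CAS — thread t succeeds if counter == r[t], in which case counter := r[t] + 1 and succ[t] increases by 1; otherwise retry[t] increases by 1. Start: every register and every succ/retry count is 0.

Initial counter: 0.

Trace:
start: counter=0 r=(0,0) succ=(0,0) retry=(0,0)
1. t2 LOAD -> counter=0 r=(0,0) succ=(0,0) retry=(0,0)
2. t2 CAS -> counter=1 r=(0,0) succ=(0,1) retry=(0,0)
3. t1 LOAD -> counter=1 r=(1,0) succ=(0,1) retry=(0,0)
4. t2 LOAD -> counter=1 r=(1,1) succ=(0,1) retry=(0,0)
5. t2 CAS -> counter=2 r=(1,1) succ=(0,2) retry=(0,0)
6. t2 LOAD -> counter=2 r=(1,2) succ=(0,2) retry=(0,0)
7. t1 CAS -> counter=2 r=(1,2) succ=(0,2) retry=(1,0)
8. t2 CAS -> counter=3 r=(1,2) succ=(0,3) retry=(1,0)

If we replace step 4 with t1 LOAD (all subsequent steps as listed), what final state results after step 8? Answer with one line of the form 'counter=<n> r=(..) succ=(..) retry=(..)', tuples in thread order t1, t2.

(re-executing from step 4 with the substitution; state before step 4: counter=1 r=(1,0) succ=(0,1) retry=(0,0))
4. t1 LOAD -> counter=1 r=(1,0) succ=(0,1) retry=(0,0)
5. t2 CAS -> counter=1 r=(1,0) succ=(0,1) retry=(0,1)
6. t2 LOAD -> counter=1 r=(1,1) succ=(0,1) retry=(0,1)
7. t1 CAS -> counter=2 r=(1,1) succ=(1,1) retry=(0,1)
8. t2 CAS -> counter=2 r=(1,1) succ=(1,1) retry=(0,2)

counter=2 r=(1,1) succ=(1,1) retry=(0,2)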